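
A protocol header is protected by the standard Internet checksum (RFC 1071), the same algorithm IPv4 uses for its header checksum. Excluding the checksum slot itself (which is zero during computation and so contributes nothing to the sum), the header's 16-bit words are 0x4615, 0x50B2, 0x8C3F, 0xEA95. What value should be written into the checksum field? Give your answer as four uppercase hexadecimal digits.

F262

One's-complement addition (fold any carry out of bit 15 back into bit 0):
  0x4615 + 0x50B2 = 0x096C7
  0x96C7 + 0x8C3F = 0x12306 → wrap carry → 0x2307
  0x2307 + 0xEA95 = 0x10D9C → wrap carry → 0x0D9D
One's-complement sum = 0x0D9D.
Checksum = ~0x0D9D & 0xFFFF = 0xF262.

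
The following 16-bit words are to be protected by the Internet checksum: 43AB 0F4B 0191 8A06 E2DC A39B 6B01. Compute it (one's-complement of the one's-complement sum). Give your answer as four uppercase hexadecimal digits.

One's-complement addition (fold any carry out of bit 15 back into bit 0):
  0x43AB + 0x0F4B = 0x052F6
  0x52F6 + 0x0191 = 0x05487
  0x5487 + 0x8A06 = 0x0DE8D
  0xDE8D + 0xE2DC = 0x1C169 → wrap carry → 0xC16A
  0xC16A + 0xA39B = 0x16505 → wrap carry → 0x6506
  0x6506 + 0x6B01 = 0x0D007
One's-complement sum = 0xD007.
Checksum = ~0xD007 & 0xFFFF = 0x2FF8.

2FF8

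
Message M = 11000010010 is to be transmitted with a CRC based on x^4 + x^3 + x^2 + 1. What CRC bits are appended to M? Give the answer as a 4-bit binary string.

1010

Append 4 zeros: 110000100100000. Divide by 11101 (XOR where the leading bit is 1):
  pos 0: 11000 XOR 11101 = 00101
  pos 2: 10101 XOR 11101 = 01000
  pos 3: 10000 XOR 11101 = 01101
  pos 4: 11010 XOR 11101 = 00111
  pos 6: 11110 XOR 11101 = 00011
  pos 9: 11000 XOR 11101 = 00101
Remainder (last 4 bits) = 1010. This is the CRC / FCS.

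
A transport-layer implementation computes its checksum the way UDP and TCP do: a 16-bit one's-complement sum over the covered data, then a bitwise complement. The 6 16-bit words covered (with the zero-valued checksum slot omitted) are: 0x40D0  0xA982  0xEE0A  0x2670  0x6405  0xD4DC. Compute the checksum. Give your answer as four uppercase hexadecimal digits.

One's-complement addition (fold any carry out of bit 15 back into bit 0):
  0x40D0 + 0xA982 = 0x0EA52
  0xEA52 + 0xEE0A = 0x1D85C → wrap carry → 0xD85D
  0xD85D + 0x2670 = 0x0FECD
  0xFECD + 0x6405 = 0x162D2 → wrap carry → 0x62D3
  0x62D3 + 0xD4DC = 0x137AF → wrap carry → 0x37B0
One's-complement sum = 0x37B0.
Checksum = ~0x37B0 & 0xFFFF = 0xC84F.

C84F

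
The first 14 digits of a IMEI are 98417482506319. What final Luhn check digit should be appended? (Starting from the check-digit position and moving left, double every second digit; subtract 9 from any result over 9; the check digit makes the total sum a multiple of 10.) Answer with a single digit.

4

Partial digits right→left: 9 1 3 6 0 5 2 8 4 7 1 4 8 9
Double every second digit counting from the check-digit position (so the 1st, 3rd, 5th, ... of the partial from the right).
  doubled (with −9 where >9): 9 6 0 4 8 2 7 → sum 36
  kept as-is: 1 6 5 8 7 4 9 → sum 40
Total = 36 + 40 = 76.
Check digit = (10 − (76 mod 10)) mod 10 = 4.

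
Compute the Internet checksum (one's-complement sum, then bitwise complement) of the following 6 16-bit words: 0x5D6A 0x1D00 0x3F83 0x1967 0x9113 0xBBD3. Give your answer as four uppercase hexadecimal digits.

One's-complement addition (fold any carry out of bit 15 back into bit 0):
  0x5D6A + 0x1D00 = 0x07A6A
  0x7A6A + 0x3F83 = 0x0B9ED
  0xB9ED + 0x1967 = 0x0D354
  0xD354 + 0x9113 = 0x16467 → wrap carry → 0x6468
  0x6468 + 0xBBD3 = 0x1203B → wrap carry → 0x203C
One's-complement sum = 0x203C.
Checksum = ~0x203C & 0xFFFF = 0xDFC3.

DFC3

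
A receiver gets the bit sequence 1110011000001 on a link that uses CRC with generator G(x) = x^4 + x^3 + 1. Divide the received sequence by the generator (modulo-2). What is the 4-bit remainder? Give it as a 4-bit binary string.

1101

Modulo-2 division of 1110011000001 by 11001:
  pos 0: 11100 XOR 11001 = 00101
  pos 2: 10111 XOR 11001 = 01110
  pos 3: 11100 XOR 11001 = 00101
  pos 5: 10100 XOR 11001 = 01101
  pos 6: 11010 XOR 11001 = 00011
Remainder = 1101 (nonzero — an error is detected).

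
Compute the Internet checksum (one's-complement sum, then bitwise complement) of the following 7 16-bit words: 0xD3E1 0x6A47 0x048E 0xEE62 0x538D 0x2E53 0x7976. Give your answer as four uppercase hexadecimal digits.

D38E

One's-complement addition (fold any carry out of bit 15 back into bit 0):
  0xD3E1 + 0x6A47 = 0x13E28 → wrap carry → 0x3E29
  0x3E29 + 0x048E = 0x042B7
  0x42B7 + 0xEE62 = 0x13119 → wrap carry → 0x311A
  0x311A + 0x538D = 0x084A7
  0x84A7 + 0x2E53 = 0x0B2FA
  0xB2FA + 0x7976 = 0x12C70 → wrap carry → 0x2C71
One's-complement sum = 0x2C71.
Checksum = ~0x2C71 & 0xFFFF = 0xD38E.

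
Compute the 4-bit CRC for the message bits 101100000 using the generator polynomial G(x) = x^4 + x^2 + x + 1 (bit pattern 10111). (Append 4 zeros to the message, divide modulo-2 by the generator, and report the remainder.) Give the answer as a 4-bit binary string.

Append 4 zeros: 1011000000000. Divide by 10111 (XOR where the leading bit is 1):
  pos 0: 10110 XOR 10111 = 00001
  pos 4: 10000 XOR 10111 = 00111
  pos 6: 11100 XOR 10111 = 01011
  pos 7: 10110 XOR 10111 = 00001
Remainder (last 4 bits) = 0010. This is the CRC / FCS.

0010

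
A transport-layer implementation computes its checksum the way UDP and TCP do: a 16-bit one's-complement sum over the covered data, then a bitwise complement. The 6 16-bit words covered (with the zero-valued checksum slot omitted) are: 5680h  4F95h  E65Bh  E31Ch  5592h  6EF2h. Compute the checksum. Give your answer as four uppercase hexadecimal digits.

CBEC

One's-complement addition (fold any carry out of bit 15 back into bit 0):
  0x5680 + 0x4F95 = 0x0A615
  0xA615 + 0xE65B = 0x18C70 → wrap carry → 0x8C71
  0x8C71 + 0xE31C = 0x16F8D → wrap carry → 0x6F8E
  0x6F8E + 0x5592 = 0x0C520
  0xC520 + 0x6EF2 = 0x13412 → wrap carry → 0x3413
One's-complement sum = 0x3413.
Checksum = ~0x3413 & 0xFFFF = 0xCBEC.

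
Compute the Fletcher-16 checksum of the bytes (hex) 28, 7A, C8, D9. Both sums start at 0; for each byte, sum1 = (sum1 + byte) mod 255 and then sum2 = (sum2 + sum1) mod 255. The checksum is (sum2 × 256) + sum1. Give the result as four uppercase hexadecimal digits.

Running sums (mod 255):
  after byte 0 (28): sum1=40, sum2=40
  after byte 1 (7A): sum1=162, sum2=202
  after byte 2 (C8): sum1=107, sum2=54
  after byte 3 (D9): sum1=69, sum2=123
Checksum = sum2·256 + sum1 = 123·256 + 69 = 31557 = 0x7B45.

7B45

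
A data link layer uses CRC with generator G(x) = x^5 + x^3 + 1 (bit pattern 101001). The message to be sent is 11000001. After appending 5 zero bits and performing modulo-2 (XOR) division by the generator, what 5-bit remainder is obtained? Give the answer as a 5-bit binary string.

11000

Append 5 zeros: 1100000100000. Divide by 101001 (XOR where the leading bit is 1):
  pos 0: 110000 XOR 101001 = 011001
  pos 1: 110010 XOR 101001 = 011011
  pos 2: 110111 XOR 101001 = 011110
  pos 3: 111100 XOR 101001 = 010101
  pos 4: 101010 XOR 101001 = 000011
Remainder (last 5 bits) = 11000. This is the CRC / FCS.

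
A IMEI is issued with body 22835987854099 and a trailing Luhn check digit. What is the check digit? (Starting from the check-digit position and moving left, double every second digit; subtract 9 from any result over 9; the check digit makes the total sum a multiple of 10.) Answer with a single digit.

2

Partial digits right→left: 9 9 0 4 5 8 7 8 9 5 3 8 2 2
Double every second digit counting from the check-digit position (so the 1st, 3rd, 5th, ... of the partial from the right).
  doubled (with −9 where >9): 9 0 1 5 9 6 4 → sum 34
  kept as-is: 9 4 8 8 5 8 2 → sum 44
Total = 34 + 44 = 78.
Check digit = (10 − (78 mod 10)) mod 10 = 2.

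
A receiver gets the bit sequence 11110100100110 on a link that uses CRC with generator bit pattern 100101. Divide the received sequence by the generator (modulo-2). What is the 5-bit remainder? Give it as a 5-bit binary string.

Modulo-2 division of 11110100100110 by 100101:
  pos 0: 111101 XOR 100101 = 011000
  pos 1: 110000 XOR 100101 = 010101
  pos 2: 101010 XOR 100101 = 001111
  pos 4: 111110 XOR 100101 = 011011
  pos 5: 110110 XOR 100101 = 010011
  pos 6: 100111 XOR 100101 = 000010
Remainder = 01010 (nonzero — an error is detected).

01010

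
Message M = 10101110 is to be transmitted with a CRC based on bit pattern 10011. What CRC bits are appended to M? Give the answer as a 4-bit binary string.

Append 4 zeros: 101011100000. Divide by 10011 (XOR where the leading bit is 1):
  pos 0: 10101 XOR 10011 = 00110
  pos 2: 11011 XOR 10011 = 01000
  pos 3: 10000 XOR 10011 = 00011
  pos 6: 11000 XOR 10011 = 01011
  pos 7: 10110 XOR 10011 = 00101
Remainder (last 4 bits) = 0101. This is the CRC / FCS.

0101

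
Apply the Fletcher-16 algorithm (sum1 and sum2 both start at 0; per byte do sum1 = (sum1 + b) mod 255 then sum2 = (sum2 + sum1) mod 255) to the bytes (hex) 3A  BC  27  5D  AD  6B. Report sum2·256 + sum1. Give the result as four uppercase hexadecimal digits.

8894

Running sums (mod 255):
  after byte 0 (3A): sum1=58, sum2=58
  after byte 1 (BC): sum1=246, sum2=49
  after byte 2 (27): sum1=30, sum2=79
  after byte 3 (5D): sum1=123, sum2=202
  after byte 4 (AD): sum1=41, sum2=243
  after byte 5 (6B): sum1=148, sum2=136
Checksum = sum2·256 + sum1 = 136·256 + 148 = 34964 = 0x8894.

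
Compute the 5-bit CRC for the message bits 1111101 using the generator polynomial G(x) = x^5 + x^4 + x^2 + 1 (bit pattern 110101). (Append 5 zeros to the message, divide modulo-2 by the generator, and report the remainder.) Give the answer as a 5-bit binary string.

Append 5 zeros: 111110100000. Divide by 110101 (XOR where the leading bit is 1):
  pos 0: 111110 XOR 110101 = 001011
  pos 2: 101110 XOR 110101 = 011011
  pos 3: 110110 XOR 110101 = 000011
Remainder (last 5 bits) = 11000. This is the CRC / FCS.

11000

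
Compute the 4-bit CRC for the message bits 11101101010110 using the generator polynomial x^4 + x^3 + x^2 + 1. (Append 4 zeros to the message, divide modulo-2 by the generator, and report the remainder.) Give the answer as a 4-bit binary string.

Append 4 zeros: 111011010101100000. Divide by 11101 (XOR where the leading bit is 1):
  pos 0: 11101 XOR 11101 = 00000
  pos 5: 10101 XOR 11101 = 01000
  pos 6: 10000 XOR 11101 = 01101
  pos 7: 11011 XOR 11101 = 00110
  pos 9: 11010 XOR 11101 = 00111
  pos 11: 11100 XOR 11101 = 00001
Remainder (last 4 bits) = 0100. This is the CRC / FCS.

0100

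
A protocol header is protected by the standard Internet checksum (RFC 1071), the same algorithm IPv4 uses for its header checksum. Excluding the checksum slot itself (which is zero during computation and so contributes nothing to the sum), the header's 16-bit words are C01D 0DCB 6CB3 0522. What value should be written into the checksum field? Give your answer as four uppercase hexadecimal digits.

C041

One's-complement addition (fold any carry out of bit 15 back into bit 0):
  0xC01D + 0x0DCB = 0x0CDE8
  0xCDE8 + 0x6CB3 = 0x13A9B → wrap carry → 0x3A9C
  0x3A9C + 0x0522 = 0x03FBE
One's-complement sum = 0x3FBE.
Checksum = ~0x3FBE & 0xFFFF = 0xC041.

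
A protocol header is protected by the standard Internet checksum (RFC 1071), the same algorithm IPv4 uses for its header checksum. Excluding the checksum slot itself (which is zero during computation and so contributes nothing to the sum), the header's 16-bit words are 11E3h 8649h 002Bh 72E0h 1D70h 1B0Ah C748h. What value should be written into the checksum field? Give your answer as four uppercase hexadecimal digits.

One's-complement addition (fold any carry out of bit 15 back into bit 0):
  0x11E3 + 0x8649 = 0x0982C
  0x982C + 0x002B = 0x09857
  0x9857 + 0x72E0 = 0x10B37 → wrap carry → 0x0B38
  0x0B38 + 0x1D70 = 0x028A8
  0x28A8 + 0x1B0A = 0x043B2
  0x43B2 + 0xC748 = 0x10AFA → wrap carry → 0x0AFB
One's-complement sum = 0x0AFB.
Checksum = ~0x0AFB & 0xFFFF = 0xF504.

F504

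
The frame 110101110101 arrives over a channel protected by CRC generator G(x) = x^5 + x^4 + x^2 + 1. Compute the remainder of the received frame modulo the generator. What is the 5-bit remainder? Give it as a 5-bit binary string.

00000

Modulo-2 division of 110101110101 by 110101:
  pos 0: 110101 XOR 110101 = 000000
  pos 6: 110101 XOR 110101 = 000000
Remainder = 00000 (zero — the frame passes the CRC check).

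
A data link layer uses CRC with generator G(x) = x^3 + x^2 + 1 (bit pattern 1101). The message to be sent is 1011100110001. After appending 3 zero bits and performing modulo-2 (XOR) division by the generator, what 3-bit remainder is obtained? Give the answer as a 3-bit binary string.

110

Append 3 zeros: 1011100110001000. Divide by 1101 (XOR where the leading bit is 1):
  pos 0: 1011 XOR 1101 = 0110
  pos 1: 1101 XOR 1101 = 0000
  pos 7: 1100 XOR 1101 = 0001
  pos 10: 1010 XOR 1101 = 0111
  pos 11: 1110 XOR 1101 = 0011
Remainder (last 3 bits) = 110. This is the CRC / FCS.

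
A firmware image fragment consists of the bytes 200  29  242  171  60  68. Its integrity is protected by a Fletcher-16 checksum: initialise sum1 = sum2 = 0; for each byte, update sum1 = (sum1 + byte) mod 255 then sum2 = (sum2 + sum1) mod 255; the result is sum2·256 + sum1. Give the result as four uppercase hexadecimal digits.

Running sums (mod 255):
  after byte 0 (200): sum1=200, sum2=200
  after byte 1 (29): sum1=229, sum2=174
  after byte 2 (242): sum1=216, sum2=135
  after byte 3 (171): sum1=132, sum2=12
  after byte 4 (60): sum1=192, sum2=204
  after byte 5 (68): sum1=5, sum2=209
Checksum = sum2·256 + sum1 = 209·256 + 5 = 53509 = 0xD105.

D105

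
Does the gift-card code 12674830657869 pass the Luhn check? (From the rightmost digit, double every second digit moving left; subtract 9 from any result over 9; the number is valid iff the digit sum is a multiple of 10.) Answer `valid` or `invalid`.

invalid

From the right, keep odd positions and double even positions (subtract 9 from any doubled value over 9):
  doubled (positions 2,4,...): 3 5 3 6 8 3 2 → sum 30
  kept (positions 1,3,...): 9 8 5 0 8 7 2 → sum 39
Total = 69.
69 mod 10 = 9, so the number is invalid.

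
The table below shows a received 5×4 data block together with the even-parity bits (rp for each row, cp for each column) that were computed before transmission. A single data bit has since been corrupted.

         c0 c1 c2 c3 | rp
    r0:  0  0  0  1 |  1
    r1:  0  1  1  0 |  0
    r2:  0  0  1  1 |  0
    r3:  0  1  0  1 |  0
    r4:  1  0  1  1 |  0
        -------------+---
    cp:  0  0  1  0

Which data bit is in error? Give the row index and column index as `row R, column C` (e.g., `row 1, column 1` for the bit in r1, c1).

row 4, column 0

Recompute each row's even parity and compare to rp:
  r0: data parity 1, sent rp 1 → ok
  r1: data parity 0, sent rp 0 → ok
  r2: data parity 0, sent rp 0 → ok
  r3: data parity 0, sent rp 0 → ok
  r4: data parity 1, sent rp 0 → mismatch
Recompute each column's even parity and compare to cp:
  c0: data parity 1, sent cp 0 → mismatch
  c1: data parity 0, sent cp 0 → ok
  c2: data parity 1, sent cp 1 → ok
  c3: data parity 0, sent cp 0 → ok
Exactly one row (r4) and one column (c0) fail → the flipped bit is at their intersection.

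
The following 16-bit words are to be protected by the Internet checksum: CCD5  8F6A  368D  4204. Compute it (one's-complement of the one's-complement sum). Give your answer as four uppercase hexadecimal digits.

2B2E

One's-complement addition (fold any carry out of bit 15 back into bit 0):
  0xCCD5 + 0x8F6A = 0x15C3F → wrap carry → 0x5C40
  0x5C40 + 0x368D = 0x092CD
  0x92CD + 0x4204 = 0x0D4D1
One's-complement sum = 0xD4D1.
Checksum = ~0xD4D1 & 0xFFFF = 0x2B2E.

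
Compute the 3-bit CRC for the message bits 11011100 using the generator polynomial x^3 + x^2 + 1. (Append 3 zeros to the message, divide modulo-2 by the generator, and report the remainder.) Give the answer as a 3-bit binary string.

Append 3 zeros: 11011100000. Divide by 1101 (XOR where the leading bit is 1):
  pos 0: 1101 XOR 1101 = 0000
  pos 4: 1100 XOR 1101 = 0001
  pos 7: 1000 XOR 1101 = 0101
Remainder (last 3 bits) = 101. This is the CRC / FCS.

101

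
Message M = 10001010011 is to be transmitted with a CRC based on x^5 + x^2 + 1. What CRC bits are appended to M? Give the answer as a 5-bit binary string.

01101

Append 5 zeros: 1000101001100000. Divide by 100101 (XOR where the leading bit is 1):
  pos 0: 100010 XOR 100101 = 000111
  pos 3: 111100 XOR 100101 = 011001
  pos 4: 110011 XOR 100101 = 010110
  pos 5: 101101 XOR 100101 = 001000
  pos 7: 100000 XOR 100101 = 000101
  pos 10: 101000 XOR 100101 = 001101
Remainder (last 5 bits) = 01101. This is the CRC / FCS.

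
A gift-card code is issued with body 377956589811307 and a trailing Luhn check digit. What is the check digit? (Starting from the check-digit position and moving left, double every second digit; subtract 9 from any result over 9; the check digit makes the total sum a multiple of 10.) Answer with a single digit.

6

Partial digits right→left: 7 0 3 1 1 8 9 8 5 6 5 9 7 7 3
Double every second digit counting from the check-digit position (so the 1st, 3rd, 5th, ... of the partial from the right).
  doubled (with −9 where >9): 5 6 2 9 1 1 5 6 → sum 35
  kept as-is: 0 1 8 8 6 9 7 → sum 39
Total = 35 + 39 = 74.
Check digit = (10 − (74 mod 10)) mod 10 = 6.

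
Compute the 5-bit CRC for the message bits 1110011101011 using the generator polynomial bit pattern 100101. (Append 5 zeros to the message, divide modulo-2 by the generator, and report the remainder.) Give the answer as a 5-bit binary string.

01101

Append 5 zeros: 111001110101100000. Divide by 100101 (XOR where the leading bit is 1):
  pos 0: 111001 XOR 100101 = 011100
  pos 1: 111001 XOR 100101 = 011100
  pos 2: 111001 XOR 100101 = 011100
  pos 3: 111000 XOR 100101 = 011101
  pos 4: 111011 XOR 100101 = 011110
  pos 5: 111100 XOR 100101 = 011001
  pos 6: 110011 XOR 100101 = 010110
  pos 7: 101101 XOR 100101 = 001000
  pos 9: 100000 XOR 100101 = 000101
  pos 12: 101000 XOR 100101 = 001101
Remainder (last 5 bits) = 01101. This is the CRC / FCS.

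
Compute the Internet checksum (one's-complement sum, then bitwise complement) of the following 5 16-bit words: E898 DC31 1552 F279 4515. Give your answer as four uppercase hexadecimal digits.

EE53

One's-complement addition (fold any carry out of bit 15 back into bit 0):
  0xE898 + 0xDC31 = 0x1C4C9 → wrap carry → 0xC4CA
  0xC4CA + 0x1552 = 0x0DA1C
  0xDA1C + 0xF279 = 0x1CC95 → wrap carry → 0xCC96
  0xCC96 + 0x4515 = 0x111AB → wrap carry → 0x11AC
One's-complement sum = 0x11AC.
Checksum = ~0x11AC & 0xFFFF = 0xEE53.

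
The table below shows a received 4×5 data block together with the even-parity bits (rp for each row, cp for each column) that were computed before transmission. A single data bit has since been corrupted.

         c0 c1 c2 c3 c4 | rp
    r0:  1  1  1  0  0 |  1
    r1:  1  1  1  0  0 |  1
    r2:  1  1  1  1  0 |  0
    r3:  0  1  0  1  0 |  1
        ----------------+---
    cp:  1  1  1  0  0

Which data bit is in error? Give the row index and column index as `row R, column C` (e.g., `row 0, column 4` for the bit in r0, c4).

row 3, column 1

Recompute each row's even parity and compare to rp:
  r0: data parity 1, sent rp 1 → ok
  r1: data parity 1, sent rp 1 → ok
  r2: data parity 0, sent rp 0 → ok
  r3: data parity 0, sent rp 1 → mismatch
Recompute each column's even parity and compare to cp:
  c0: data parity 1, sent cp 1 → ok
  c1: data parity 0, sent cp 1 → mismatch
  c2: data parity 1, sent cp 1 → ok
  c3: data parity 0, sent cp 0 → ok
  c4: data parity 0, sent cp 0 → ok
Exactly one row (r3) and one column (c1) fail → the flipped bit is at their intersection.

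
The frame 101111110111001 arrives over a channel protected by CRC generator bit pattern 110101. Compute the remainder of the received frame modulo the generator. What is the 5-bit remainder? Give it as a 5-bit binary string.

Modulo-2 division of 101111110111001 by 110101:
  pos 0: 101111 XOR 110101 = 011010
  pos 1: 110101 XOR 110101 = 000000
  pos 7: 101110 XOR 110101 = 011011
  pos 8: 110110 XOR 110101 = 000011
Remainder = 00111 (nonzero — an error is detected).

00111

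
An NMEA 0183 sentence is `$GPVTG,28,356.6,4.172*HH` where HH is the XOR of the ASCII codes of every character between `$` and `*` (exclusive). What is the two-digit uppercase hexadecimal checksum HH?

72

XOR the ASCII codes of the payload characters:
  'G' = 0x47 → acc = 0x47
  'P' = 0x50 → acc = 0x17
  'V' = 0x56 → acc = 0x41
  'T' = 0x54 → acc = 0x15
  'G' = 0x47 → acc = 0x52
  ',' = 0x2C → acc = 0x7E
  '2' = 0x32 → acc = 0x4C
  '8' = 0x38 → acc = 0x74
  ',' = 0x2C → acc = 0x58
  '3' = 0x33 → acc = 0x6B
  '5' = 0x35 → acc = 0x5E
  '6' = 0x36 → acc = 0x68
  '.' = 0x2E → acc = 0x46
  '6' = 0x36 → acc = 0x70
  ',' = 0x2C → acc = 0x5C
  '4' = 0x34 → acc = 0x68
  '.' = 0x2E → acc = 0x46
  '1' = 0x31 → acc = 0x77
  '7' = 0x37 → acc = 0x40
  '2' = 0x32 → acc = 0x72
Checksum = 0x72.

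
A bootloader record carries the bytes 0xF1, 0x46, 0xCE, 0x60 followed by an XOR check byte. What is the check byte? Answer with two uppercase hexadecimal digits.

XOR the bytes together:
  start with 0xF1
  0xF1 ⊕ 0x46 = 0xB7
  0xB7 ⊕ 0xCE = 0x79
  0x79 ⊕ 0x60 = 0x19

19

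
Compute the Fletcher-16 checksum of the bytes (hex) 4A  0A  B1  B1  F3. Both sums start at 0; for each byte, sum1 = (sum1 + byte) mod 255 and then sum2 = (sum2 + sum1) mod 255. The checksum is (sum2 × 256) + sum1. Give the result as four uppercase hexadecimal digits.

Running sums (mod 255):
  after byte 0 (4A): sum1=74, sum2=74
  after byte 1 (0A): sum1=84, sum2=158
  after byte 2 (B1): sum1=6, sum2=164
  after byte 3 (B1): sum1=183, sum2=92
  after byte 4 (F3): sum1=171, sum2=8
Checksum = sum2·256 + sum1 = 8·256 + 171 = 2219 = 0x08AB.

08AB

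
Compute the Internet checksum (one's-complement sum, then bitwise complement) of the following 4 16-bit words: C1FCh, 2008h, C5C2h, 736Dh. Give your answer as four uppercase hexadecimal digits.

E4CA

One's-complement addition (fold any carry out of bit 15 back into bit 0):
  0xC1FC + 0x2008 = 0x0E204
  0xE204 + 0xC5C2 = 0x1A7C6 → wrap carry → 0xA7C7
  0xA7C7 + 0x736D = 0x11B34 → wrap carry → 0x1B35
One's-complement sum = 0x1B35.
Checksum = ~0x1B35 & 0xFFFF = 0xE4CA.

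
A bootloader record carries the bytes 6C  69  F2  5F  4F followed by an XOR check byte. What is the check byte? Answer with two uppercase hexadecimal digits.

E7

XOR the bytes together:
  start with 0x6C
  0x6C ⊕ 0x69 = 0x05
  0x05 ⊕ 0xF2 = 0xF7
  0xF7 ⊕ 0x5F = 0xA8
  0xA8 ⊕ 0x4F = 0xE7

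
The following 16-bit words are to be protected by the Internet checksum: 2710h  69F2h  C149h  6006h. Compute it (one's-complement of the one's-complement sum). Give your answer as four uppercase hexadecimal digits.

One's-complement addition (fold any carry out of bit 15 back into bit 0):
  0x2710 + 0x69F2 = 0x09102
  0x9102 + 0xC149 = 0x1524B → wrap carry → 0x524C
  0x524C + 0x6006 = 0x0B252
One's-complement sum = 0xB252.
Checksum = ~0xB252 & 0xFFFF = 0x4DAD.

4DAD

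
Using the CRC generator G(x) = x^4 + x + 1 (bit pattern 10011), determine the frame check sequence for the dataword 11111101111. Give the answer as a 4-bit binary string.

Append 4 zeros: 111111011110000. Divide by 10011 (XOR where the leading bit is 1):
  pos 0: 11111 XOR 10011 = 01100
  pos 1: 11001 XOR 10011 = 01010
  pos 2: 10100 XOR 10011 = 00111
  pos 4: 11111 XOR 10011 = 01100
  pos 5: 11001 XOR 10011 = 01010
  pos 6: 10101 XOR 10011 = 00110
  pos 8: 11000 XOR 10011 = 01011
  pos 9: 10110 XOR 10011 = 00101
Remainder (last 4 bits) = 1010. This is the CRC / FCS.

1010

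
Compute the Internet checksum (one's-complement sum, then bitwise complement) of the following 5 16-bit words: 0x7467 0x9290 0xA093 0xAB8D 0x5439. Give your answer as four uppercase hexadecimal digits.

One's-complement addition (fold any carry out of bit 15 back into bit 0):
  0x7467 + 0x9290 = 0x106F7 → wrap carry → 0x06F8
  0x06F8 + 0xA093 = 0x0A78B
  0xA78B + 0xAB8D = 0x15318 → wrap carry → 0x5319
  0x5319 + 0x5439 = 0x0A752
One's-complement sum = 0xA752.
Checksum = ~0xA752 & 0xFFFF = 0x58AD.

58AD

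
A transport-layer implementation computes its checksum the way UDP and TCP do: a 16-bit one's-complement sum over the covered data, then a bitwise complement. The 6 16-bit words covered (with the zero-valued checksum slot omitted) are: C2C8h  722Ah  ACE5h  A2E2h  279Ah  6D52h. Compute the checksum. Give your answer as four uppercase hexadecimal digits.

E657

One's-complement addition (fold any carry out of bit 15 back into bit 0):
  0xC2C8 + 0x722A = 0x134F2 → wrap carry → 0x34F3
  0x34F3 + 0xACE5 = 0x0E1D8
  0xE1D8 + 0xA2E2 = 0x184BA → wrap carry → 0x84BB
  0x84BB + 0x279A = 0x0AC55
  0xAC55 + 0x6D52 = 0x119A7 → wrap carry → 0x19A8
One's-complement sum = 0x19A8.
Checksum = ~0x19A8 & 0xFFFF = 0xE657.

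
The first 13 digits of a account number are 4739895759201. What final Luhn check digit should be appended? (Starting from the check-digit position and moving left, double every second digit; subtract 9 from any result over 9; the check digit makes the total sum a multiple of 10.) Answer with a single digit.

Partial digits right→left: 1 0 2 9 5 7 5 9 8 9 3 7 4
Double every second digit counting from the check-digit position (so the 1st, 3rd, 5th, ... of the partial from the right).
  doubled (with −9 where >9): 2 4 1 1 7 6 8 → sum 29
  kept as-is: 0 9 7 9 9 7 → sum 41
Total = 29 + 41 = 70.
Check digit = (10 − (70 mod 10)) mod 10 = 0.

0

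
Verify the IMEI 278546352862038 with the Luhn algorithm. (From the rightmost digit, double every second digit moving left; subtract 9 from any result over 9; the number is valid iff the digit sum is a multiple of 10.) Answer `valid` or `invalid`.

valid

From the right, keep odd positions and double even positions (subtract 9 from any doubled value over 9):
  doubled (positions 2,4,...): 6 4 7 1 3 1 5 → sum 27
  kept (positions 1,3,...): 8 0 6 2 3 4 8 2 → sum 33
Total = 60.
60 mod 10 = 0, so the number is valid.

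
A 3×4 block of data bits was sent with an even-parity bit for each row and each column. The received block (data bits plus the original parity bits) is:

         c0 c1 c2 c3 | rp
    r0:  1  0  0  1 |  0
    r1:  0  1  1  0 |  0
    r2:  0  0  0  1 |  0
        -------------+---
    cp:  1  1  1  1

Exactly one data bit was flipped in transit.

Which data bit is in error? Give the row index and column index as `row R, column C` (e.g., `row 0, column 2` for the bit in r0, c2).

Recompute each row's even parity and compare to rp:
  r0: data parity 0, sent rp 0 → ok
  r1: data parity 0, sent rp 0 → ok
  r2: data parity 1, sent rp 0 → mismatch
Recompute each column's even parity and compare to cp:
  c0: data parity 1, sent cp 1 → ok
  c1: data parity 1, sent cp 1 → ok
  c2: data parity 1, sent cp 1 → ok
  c3: data parity 0, sent cp 1 → mismatch
Exactly one row (r2) and one column (c3) fail → the flipped bit is at their intersection.

row 2, column 3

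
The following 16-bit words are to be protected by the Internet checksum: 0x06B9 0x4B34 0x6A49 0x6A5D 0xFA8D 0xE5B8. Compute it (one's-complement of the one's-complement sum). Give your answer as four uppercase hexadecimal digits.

F924

One's-complement addition (fold any carry out of bit 15 back into bit 0):
  0x06B9 + 0x4B34 = 0x051ED
  0x51ED + 0x6A49 = 0x0BC36
  0xBC36 + 0x6A5D = 0x12693 → wrap carry → 0x2694
  0x2694 + 0xFA8D = 0x12121 → wrap carry → 0x2122
  0x2122 + 0xE5B8 = 0x106DA → wrap carry → 0x06DB
One's-complement sum = 0x06DB.
Checksum = ~0x06DB & 0xFFFF = 0xF924.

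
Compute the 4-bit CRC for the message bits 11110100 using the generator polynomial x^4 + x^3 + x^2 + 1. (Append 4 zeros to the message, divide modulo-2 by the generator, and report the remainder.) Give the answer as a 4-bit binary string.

Append 4 zeros: 111101000000. Divide by 11101 (XOR where the leading bit is 1):
  pos 0: 11110 XOR 11101 = 00011
  pos 3: 11100 XOR 11101 = 00001
  pos 7: 10000 XOR 11101 = 01101
Remainder (last 4 bits) = 1101. This is the CRC / FCS.

1101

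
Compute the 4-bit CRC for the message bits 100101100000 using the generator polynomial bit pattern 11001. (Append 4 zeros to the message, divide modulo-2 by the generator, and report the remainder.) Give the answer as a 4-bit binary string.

Append 4 zeros: 1001011000000000. Divide by 11001 (XOR where the leading bit is 1):
  pos 0: 10010 XOR 11001 = 01011
  pos 1: 10111 XOR 11001 = 01110
  pos 2: 11101 XOR 11001 = 00100
  pos 4: 10000 XOR 11001 = 01001
  pos 5: 10010 XOR 11001 = 01011
  pos 6: 10110 XOR 11001 = 01111
  pos 7: 11110 XOR 11001 = 00111
  pos 9: 11100 XOR 11001 = 00101
  pos 11: 10100 XOR 11001 = 01101
Remainder (last 4 bits) = 1101. This is the CRC / FCS.

1101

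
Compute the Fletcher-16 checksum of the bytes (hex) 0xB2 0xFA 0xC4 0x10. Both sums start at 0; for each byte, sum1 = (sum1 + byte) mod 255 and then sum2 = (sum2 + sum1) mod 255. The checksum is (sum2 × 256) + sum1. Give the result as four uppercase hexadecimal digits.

5582

Running sums (mod 255):
  after byte 0 (0xB2): sum1=178, sum2=178
  after byte 1 (0xFA): sum1=173, sum2=96
  after byte 2 (0xC4): sum1=114, sum2=210
  after byte 3 (0x10): sum1=130, sum2=85
Checksum = sum2·256 + sum1 = 85·256 + 130 = 21890 = 0x5582.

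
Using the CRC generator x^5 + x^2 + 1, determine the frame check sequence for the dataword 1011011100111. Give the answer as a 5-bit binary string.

Append 5 zeros: 101101110011100000. Divide by 100101 (XOR where the leading bit is 1):
  pos 0: 101101 XOR 100101 = 001000
  pos 2: 100011 XOR 100101 = 000110
  pos 5: 110001 XOR 100101 = 010100
  pos 6: 101001 XOR 100101 = 001100
  pos 8: 110010 XOR 100101 = 010111
  pos 9: 101110 XOR 100101 = 001011
  pos 11: 101100 XOR 100101 = 001001
Remainder (last 5 bits) = 10010. This is the CRC / FCS.

10010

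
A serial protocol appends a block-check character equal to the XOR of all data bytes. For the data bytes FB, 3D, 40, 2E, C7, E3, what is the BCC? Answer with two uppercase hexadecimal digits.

XOR the bytes together:
  start with 0xFB
  0xFB ⊕ 0x3D = 0xC6
  0xC6 ⊕ 0x40 = 0x86
  0x86 ⊕ 0x2E = 0xA8
  0xA8 ⊕ 0xC7 = 0x6F
  0x6F ⊕ 0xE3 = 0x8C

8C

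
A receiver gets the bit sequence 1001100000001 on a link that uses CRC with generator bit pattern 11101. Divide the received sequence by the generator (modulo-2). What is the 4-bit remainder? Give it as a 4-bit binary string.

Modulo-2 division of 1001100000001 by 11101:
  pos 0: 10011 XOR 11101 = 01110
  pos 1: 11100 XOR 11101 = 00001
  pos 5: 10000 XOR 11101 = 01101
  pos 6: 11010 XOR 11101 = 00111
  pos 8: 11101 XOR 11101 = 00000
Remainder = 0000 (zero — the frame passes the CRC check).

0000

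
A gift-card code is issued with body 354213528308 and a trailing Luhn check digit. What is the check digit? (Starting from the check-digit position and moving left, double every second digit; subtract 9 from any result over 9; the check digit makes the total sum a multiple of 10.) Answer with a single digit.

Partial digits right→left: 8 0 3 8 2 5 3 1 2 4 5 3
Double every second digit counting from the check-digit position (so the 1st, 3rd, 5th, ... of the partial from the right).
  doubled (with −9 where >9): 7 6 4 6 4 1 → sum 28
  kept as-is: 0 8 5 1 4 3 → sum 21
Total = 28 + 21 = 49.
Check digit = (10 − (49 mod 10)) mod 10 = 1.

1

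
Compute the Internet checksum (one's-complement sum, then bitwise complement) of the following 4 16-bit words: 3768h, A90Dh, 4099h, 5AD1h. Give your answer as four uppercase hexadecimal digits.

One's-complement addition (fold any carry out of bit 15 back into bit 0):
  0x3768 + 0xA90D = 0x0E075
  0xE075 + 0x4099 = 0x1210E → wrap carry → 0x210F
  0x210F + 0x5AD1 = 0x07BE0
One's-complement sum = 0x7BE0.
Checksum = ~0x7BE0 & 0xFFFF = 0x841F.

841F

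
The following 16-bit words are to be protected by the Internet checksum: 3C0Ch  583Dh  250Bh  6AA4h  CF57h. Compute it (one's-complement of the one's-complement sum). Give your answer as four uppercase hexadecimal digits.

0CAF

One's-complement addition (fold any carry out of bit 15 back into bit 0):
  0x3C0C + 0x583D = 0x09449
  0x9449 + 0x250B = 0x0B954
  0xB954 + 0x6AA4 = 0x123F8 → wrap carry → 0x23F9
  0x23F9 + 0xCF57 = 0x0F350
One's-complement sum = 0xF350.
Checksum = ~0xF350 & 0xFFFF = 0x0CAF.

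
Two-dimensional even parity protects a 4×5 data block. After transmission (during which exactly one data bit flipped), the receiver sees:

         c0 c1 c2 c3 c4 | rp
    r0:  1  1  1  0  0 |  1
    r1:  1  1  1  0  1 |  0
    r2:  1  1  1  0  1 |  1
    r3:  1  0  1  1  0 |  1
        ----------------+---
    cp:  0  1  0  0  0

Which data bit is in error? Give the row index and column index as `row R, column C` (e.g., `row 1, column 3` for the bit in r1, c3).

row 2, column 3

Recompute each row's even parity and compare to rp:
  r0: data parity 1, sent rp 1 → ok
  r1: data parity 0, sent rp 0 → ok
  r2: data parity 0, sent rp 1 → mismatch
  r3: data parity 1, sent rp 1 → ok
Recompute each column's even parity and compare to cp:
  c0: data parity 0, sent cp 0 → ok
  c1: data parity 1, sent cp 1 → ok
  c2: data parity 0, sent cp 0 → ok
  c3: data parity 1, sent cp 0 → mismatch
  c4: data parity 0, sent cp 0 → ok
Exactly one row (r2) and one column (c3) fail → the flipped bit is at their intersection.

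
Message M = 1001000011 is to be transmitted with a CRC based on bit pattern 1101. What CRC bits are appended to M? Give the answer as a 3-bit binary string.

101

Append 3 zeros: 1001000011000. Divide by 1101 (XOR where the leading bit is 1):
  pos 0: 1001 XOR 1101 = 0100
  pos 1: 1000 XOR 1101 = 0101
  pos 2: 1010 XOR 1101 = 0111
  pos 3: 1110 XOR 1101 = 0011
  pos 5: 1101 XOR 1101 = 0000
  pos 9: 1000 XOR 1101 = 0101
Remainder (last 3 bits) = 101. This is the CRC / FCS.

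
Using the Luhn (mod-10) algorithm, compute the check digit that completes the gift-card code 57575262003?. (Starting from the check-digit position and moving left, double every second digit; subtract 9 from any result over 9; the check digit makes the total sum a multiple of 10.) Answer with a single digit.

0

Partial digits right→left: 3 0 0 2 6 2 5 7 5 7 5
Double every second digit counting from the check-digit position (so the 1st, 3rd, 5th, ... of the partial from the right).
  doubled (with −9 where >9): 6 0 3 1 1 1 → sum 12
  kept as-is: 0 2 2 7 7 → sum 18
Total = 12 + 18 = 30.
Check digit = (10 − (30 mod 10)) mod 10 = 0.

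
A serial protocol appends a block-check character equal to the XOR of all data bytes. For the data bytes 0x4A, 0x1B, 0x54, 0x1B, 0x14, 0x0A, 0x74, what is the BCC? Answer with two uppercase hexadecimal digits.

XOR the bytes together:
  start with 0x4A
  0x4A ⊕ 0x1B = 0x51
  0x51 ⊕ 0x54 = 0x05
  0x05 ⊕ 0x1B = 0x1E
  0x1E ⊕ 0x14 = 0x0A
  0x0A ⊕ 0x0A = 0x00
  0x00 ⊕ 0x74 = 0x74

74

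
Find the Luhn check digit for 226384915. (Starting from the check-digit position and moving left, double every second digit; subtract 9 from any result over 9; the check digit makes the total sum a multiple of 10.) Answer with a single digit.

6

Partial digits right→left: 5 1 9 4 8 3 6 2 2
Double every second digit counting from the check-digit position (so the 1st, 3rd, 5th, ... of the partial from the right).
  doubled (with −9 where >9): 1 9 7 3 4 → sum 24
  kept as-is: 1 4 3 2 → sum 10
Total = 24 + 10 = 34.
Check digit = (10 − (34 mod 10)) mod 10 = 6.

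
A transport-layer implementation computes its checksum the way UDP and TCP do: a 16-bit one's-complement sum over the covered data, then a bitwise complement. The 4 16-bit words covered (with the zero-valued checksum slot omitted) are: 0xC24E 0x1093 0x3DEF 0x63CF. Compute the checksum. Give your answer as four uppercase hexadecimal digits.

One's-complement addition (fold any carry out of bit 15 back into bit 0):
  0xC24E + 0x1093 = 0x0D2E1
  0xD2E1 + 0x3DEF = 0x110D0 → wrap carry → 0x10D1
  0x10D1 + 0x63CF = 0x074A0
One's-complement sum = 0x74A0.
Checksum = ~0x74A0 & 0xFFFF = 0x8B5F.

8B5F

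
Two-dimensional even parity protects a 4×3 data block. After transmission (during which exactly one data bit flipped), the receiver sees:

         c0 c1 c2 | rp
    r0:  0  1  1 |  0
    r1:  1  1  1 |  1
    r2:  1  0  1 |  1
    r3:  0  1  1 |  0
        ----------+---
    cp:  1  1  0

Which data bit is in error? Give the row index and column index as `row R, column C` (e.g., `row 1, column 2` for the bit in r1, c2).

row 2, column 0

Recompute each row's even parity and compare to rp:
  r0: data parity 0, sent rp 0 → ok
  r1: data parity 1, sent rp 1 → ok
  r2: data parity 0, sent rp 1 → mismatch
  r3: data parity 0, sent rp 0 → ok
Recompute each column's even parity and compare to cp:
  c0: data parity 0, sent cp 1 → mismatch
  c1: data parity 1, sent cp 1 → ok
  c2: data parity 0, sent cp 0 → ok
Exactly one row (r2) and one column (c0) fail → the flipped bit is at their intersection.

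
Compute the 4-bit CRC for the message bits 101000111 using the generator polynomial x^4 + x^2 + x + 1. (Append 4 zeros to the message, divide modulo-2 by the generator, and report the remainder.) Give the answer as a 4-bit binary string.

0100

Append 4 zeros: 1010001110000. Divide by 10111 (XOR where the leading bit is 1):
  pos 0: 10100 XOR 10111 = 00011
  pos 3: 11011 XOR 10111 = 01100
  pos 4: 11001 XOR 10111 = 01110
  pos 5: 11100 XOR 10111 = 01011
  pos 6: 10110 XOR 10111 = 00001
Remainder (last 4 bits) = 0100. This is the CRC / FCS.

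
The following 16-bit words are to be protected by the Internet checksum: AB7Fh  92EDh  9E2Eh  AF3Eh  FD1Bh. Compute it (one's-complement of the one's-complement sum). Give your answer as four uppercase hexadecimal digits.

One's-complement addition (fold any carry out of bit 15 back into bit 0):
  0xAB7F + 0x92ED = 0x13E6C → wrap carry → 0x3E6D
  0x3E6D + 0x9E2E = 0x0DC9B
  0xDC9B + 0xAF3E = 0x18BD9 → wrap carry → 0x8BDA
  0x8BDA + 0xFD1B = 0x188F5 → wrap carry → 0x88F6
One's-complement sum = 0x88F6.
Checksum = ~0x88F6 & 0xFFFF = 0x7709.

7709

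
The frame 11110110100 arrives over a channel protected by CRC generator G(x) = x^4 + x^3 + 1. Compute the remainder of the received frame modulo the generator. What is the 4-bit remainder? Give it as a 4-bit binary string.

0000

Modulo-2 division of 11110110100 by 11001:
  pos 0: 11110 XOR 11001 = 00111
  pos 2: 11111 XOR 11001 = 00110
  pos 4: 11001 XOR 11001 = 00000
Remainder = 0000 (zero — the frame passes the CRC check).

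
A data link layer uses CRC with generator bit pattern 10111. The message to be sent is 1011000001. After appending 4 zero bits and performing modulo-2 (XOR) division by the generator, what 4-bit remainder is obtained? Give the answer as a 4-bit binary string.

Append 4 zeros: 10110000010000. Divide by 10111 (XOR where the leading bit is 1):
  pos 0: 10110 XOR 10111 = 00001
  pos 4: 10000 XOR 10111 = 00111
  pos 6: 11110 XOR 10111 = 01001
  pos 7: 10010 XOR 10111 = 00101
  pos 9: 10100 XOR 10111 = 00011
Remainder (last 4 bits) = 0011. This is the CRC / FCS.

0011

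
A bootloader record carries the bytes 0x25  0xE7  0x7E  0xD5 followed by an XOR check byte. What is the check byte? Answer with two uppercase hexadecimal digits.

69

XOR the bytes together:
  start with 0x25
  0x25 ⊕ 0xE7 = 0xC2
  0xC2 ⊕ 0x7E = 0xBC
  0xBC ⊕ 0xD5 = 0x69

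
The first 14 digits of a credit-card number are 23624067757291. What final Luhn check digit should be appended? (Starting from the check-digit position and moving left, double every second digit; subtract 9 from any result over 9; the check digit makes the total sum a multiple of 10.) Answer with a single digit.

7

Partial digits right→left: 1 9 2 7 5 7 7 6 0 4 2 6 3 2
Double every second digit counting from the check-digit position (so the 1st, 3rd, 5th, ... of the partial from the right).
  doubled (with −9 where >9): 2 4 1 5 0 4 6 → sum 22
  kept as-is: 9 7 7 6 4 6 2 → sum 41
Total = 22 + 41 = 63.
Check digit = (10 − (63 mod 10)) mod 10 = 7.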